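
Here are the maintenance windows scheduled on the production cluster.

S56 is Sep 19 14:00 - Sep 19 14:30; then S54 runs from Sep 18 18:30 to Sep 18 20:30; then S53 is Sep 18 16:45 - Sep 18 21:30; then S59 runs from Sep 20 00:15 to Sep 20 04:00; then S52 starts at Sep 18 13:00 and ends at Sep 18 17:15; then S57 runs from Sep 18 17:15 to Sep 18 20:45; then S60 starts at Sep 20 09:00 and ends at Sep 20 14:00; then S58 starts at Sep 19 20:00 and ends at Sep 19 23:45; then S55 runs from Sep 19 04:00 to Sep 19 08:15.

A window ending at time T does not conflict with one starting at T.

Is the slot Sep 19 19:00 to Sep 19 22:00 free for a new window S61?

No — it overlaps S58

S52: ends Sep 18 17:15 at or before S61 starts Sep 19 19:00 → clear.
S53: ends Sep 18 21:30 at or before S61 starts Sep 19 19:00 → clear.
S57: ends Sep 18 20:45 at or before S61 starts Sep 19 19:00 → clear.
S54: ends Sep 18 20:30 at or before S61 starts Sep 19 19:00 → clear.
S55: ends Sep 19 08:15 at or before S61 starts Sep 19 19:00 → clear.
S56: ends Sep 19 14:30 at or before S61 starts Sep 19 19:00 → clear.
S58: starts Sep 19 20:00 before S61 ends Sep 19 22:00, and ends Sep 19 23:45 after S61 starts Sep 19 19:00 → overlap.
S59: starts Sep 20 00:15 at or after S61 ends Sep 19 22:00 → clear.
S60: starts Sep 20 09:00 at or after S61 ends Sep 19 22:00 → clear.
S61 overlaps S58.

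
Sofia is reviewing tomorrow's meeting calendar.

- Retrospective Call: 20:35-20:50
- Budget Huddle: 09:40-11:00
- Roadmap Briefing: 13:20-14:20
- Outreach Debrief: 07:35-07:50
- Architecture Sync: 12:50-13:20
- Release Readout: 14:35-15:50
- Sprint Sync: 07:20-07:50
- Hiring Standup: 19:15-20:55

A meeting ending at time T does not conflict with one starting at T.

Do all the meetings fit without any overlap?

Sorted by start: Sprint Sync, Outreach Debrief, Budget Huddle, Architecture Sync, Roadmap Briefing, Release Readout, Hiring Standup, Retrospective Call.
Outreach Debrief starts before Sprint Sync ends → Sprint Sync and Outreach Debrief overlap.
That's a conflict, so the schedule is not conflict-free.

No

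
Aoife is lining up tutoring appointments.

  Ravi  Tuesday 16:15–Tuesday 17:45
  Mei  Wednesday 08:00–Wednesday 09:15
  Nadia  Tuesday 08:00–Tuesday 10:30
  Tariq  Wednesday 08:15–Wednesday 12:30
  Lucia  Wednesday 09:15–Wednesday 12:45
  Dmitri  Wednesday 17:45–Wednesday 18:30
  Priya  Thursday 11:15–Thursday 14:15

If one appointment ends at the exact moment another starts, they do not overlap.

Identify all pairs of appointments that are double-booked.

Lucia & Tariq, Mei & Tariq

Sorted by start: Nadia, Ravi, Mei, Tariq, Lucia, Dmitri, Priya.
Ravi starts after Nadia ends, so nothing later overlaps Nadia either.
Mei starts after Ravi ends, so nothing later overlaps Ravi either.
Tariq starts before Mei ends → Mei and Tariq overlap.
Lucia starts exactly when Mei ends (back-to-back, no overlap), so nothing later overlaps Mei either.
Lucia starts before Tariq ends → Tariq and Lucia overlap.
Dmitri starts after Tariq ends, so nothing later overlaps Tariq either.
Dmitri starts after Lucia ends, so nothing later overlaps Lucia either.
Priya starts after Dmitri ends.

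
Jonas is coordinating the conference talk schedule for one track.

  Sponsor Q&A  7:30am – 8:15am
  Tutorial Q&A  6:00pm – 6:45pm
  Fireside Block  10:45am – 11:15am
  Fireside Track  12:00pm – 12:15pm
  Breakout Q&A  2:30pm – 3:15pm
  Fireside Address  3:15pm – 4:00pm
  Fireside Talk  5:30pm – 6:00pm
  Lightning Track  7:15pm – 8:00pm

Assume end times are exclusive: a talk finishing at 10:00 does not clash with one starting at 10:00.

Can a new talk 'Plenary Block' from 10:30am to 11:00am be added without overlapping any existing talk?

No — it overlaps Fireside Block

Sponsor Q&A: ends 8:15am at or before Plenary Block starts 10:30am → clear.
Fireside Block: starts 10:45am before Plenary Block ends 11:00am, and ends 11:15am after Plenary Block starts 10:30am → overlap.
Fireside Track: starts 12:00pm at or after Plenary Block ends 11:00am → clear.
Breakout Q&A: starts 2:30pm at or after Plenary Block ends 11:00am → clear.
Fireside Address: starts 3:15pm at or after Plenary Block ends 11:00am → clear.
Fireside Talk: starts 5:30pm at or after Plenary Block ends 11:00am → clear.
Tutorial Q&A: starts 6:00pm at or after Plenary Block ends 11:00am → clear.
Lightning Track: starts 7:15pm at or after Plenary Block ends 11:00am → clear.
Plenary Block overlaps Fireside Block.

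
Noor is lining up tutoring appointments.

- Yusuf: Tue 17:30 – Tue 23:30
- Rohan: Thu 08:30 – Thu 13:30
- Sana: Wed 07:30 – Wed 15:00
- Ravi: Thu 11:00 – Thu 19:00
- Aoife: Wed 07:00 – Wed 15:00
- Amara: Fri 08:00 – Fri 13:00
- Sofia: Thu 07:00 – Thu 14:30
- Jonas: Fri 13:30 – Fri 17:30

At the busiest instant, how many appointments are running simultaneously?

Sweep the timeline, counting +1 at each start and −1 at each end (ends before starts at a tie):
Tue 17:30 start Yusuf → 1
Tue 23:30 end Yusuf → 0
Wed 07:00 start Aoife → 1
Wed 07:30 start Sana → 2
Wed 15:00 end Aoife → 1
Wed 15:00 end Sana → 0
Thu 07:00 start Sofia → 1
Thu 08:30 start Rohan → 2
Thu 11:00 start Ravi → 3
Thu 13:30 end Rohan → 2
Thu 14:30 end Sofia → 1
Thu 19:00 end Ravi → 0
Fri 08:00 start Amara → 1
Fri 13:00 end Amara → 0
Fri 13:30 start Jonas → 1
Fri 17:30 end Jonas → 0
Peak is 3, at Thu 11:00 (Ravi, Rohan, Sofia).

3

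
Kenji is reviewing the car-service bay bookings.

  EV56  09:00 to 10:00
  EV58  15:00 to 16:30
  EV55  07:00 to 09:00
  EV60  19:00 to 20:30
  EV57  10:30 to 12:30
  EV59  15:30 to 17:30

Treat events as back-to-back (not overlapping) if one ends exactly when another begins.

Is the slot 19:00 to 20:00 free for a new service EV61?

No — it overlaps EV60

EV55: ends 09:00 at or before EV61 starts 19:00 → clear.
EV56: ends 10:00 at or before EV61 starts 19:00 → clear.
EV57: ends 12:30 at or before EV61 starts 19:00 → clear.
EV58: ends 16:30 at or before EV61 starts 19:00 → clear.
EV59: ends 17:30 at or before EV61 starts 19:00 → clear.
EV60: starts 19:00 before EV61 ends 20:00, and ends 20:30 after EV61 starts 19:00 → overlap.
EV61 overlaps EV60.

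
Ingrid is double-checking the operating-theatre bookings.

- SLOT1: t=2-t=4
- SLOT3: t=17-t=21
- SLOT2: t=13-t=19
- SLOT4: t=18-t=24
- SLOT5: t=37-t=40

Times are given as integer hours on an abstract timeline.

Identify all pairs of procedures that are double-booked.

SLOT2 & SLOT3, SLOT2 & SLOT4, SLOT3 & SLOT4

Sorted by start: SLOT1, SLOT2, SLOT3, SLOT4, SLOT5.
SLOT2 starts after SLOT1 ends — done with SLOT1.
SLOT3 starts before SLOT2 ends → SLOT2 and SLOT3 overlap.
SLOT4 starts before SLOT2 ends → SLOT2 and SLOT4 overlap.
SLOT5 starts after SLOT2 ends.
SLOT4 starts before SLOT3 ends → SLOT3 and SLOT4 overlap.
SLOT5 starts after SLOT3 ends.
SLOT5 starts after SLOT4 ends.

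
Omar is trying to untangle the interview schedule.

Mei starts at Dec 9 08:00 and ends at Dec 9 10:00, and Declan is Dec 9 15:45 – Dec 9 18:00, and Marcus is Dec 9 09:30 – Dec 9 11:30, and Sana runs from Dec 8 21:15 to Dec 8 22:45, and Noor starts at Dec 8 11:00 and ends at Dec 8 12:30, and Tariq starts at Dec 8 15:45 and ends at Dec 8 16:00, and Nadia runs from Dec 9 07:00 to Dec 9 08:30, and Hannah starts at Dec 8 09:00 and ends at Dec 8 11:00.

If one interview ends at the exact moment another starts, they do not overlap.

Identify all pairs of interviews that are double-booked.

Marcus & Mei, Mei & Nadia

Two intervals overlap when each starts before the other ends.
Sorted by start: Hannah, Noor, Tariq, Sana, Nadia, Mei, Marcus, Declan.
Noor starts exactly when Hannah ends (back-to-back, no overlap), so Hannah has no further overlaps.
Tariq starts after Noor ends, so Noor has no further overlaps.
Sana starts after Tariq ends, so Tariq has no further overlaps.
Nadia starts after Sana ends, so Sana has no further overlaps.
Mei starts before Nadia ends → Nadia and Mei overlap.
Marcus starts after Nadia ends, so Nadia has no further overlaps.
Marcus starts before Mei ends → Mei and Marcus overlap.
Declan starts after Mei ends.
Declan starts after Marcus ends.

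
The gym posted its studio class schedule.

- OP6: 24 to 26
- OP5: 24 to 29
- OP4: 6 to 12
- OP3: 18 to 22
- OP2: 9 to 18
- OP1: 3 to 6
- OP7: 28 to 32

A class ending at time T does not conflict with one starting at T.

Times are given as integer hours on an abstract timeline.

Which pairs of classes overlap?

Sorted by start: OP1, OP4, OP2, OP3, OP5, OP6, OP7.
OP4 starts exactly when OP1 ends (back-to-back, no overlap) — done with OP1.
OP2 starts before OP4 ends → OP4 and OP2 overlap.
OP3 starts after OP4 ends — done with OP4.
OP3 starts exactly when OP2 ends (back-to-back, no overlap) — done with OP2.
OP5 starts after OP3 ends — done with OP3.
OP6 starts before OP5 ends → OP5 and OP6 overlap.
OP7 starts before OP5 ends → OP5 and OP7 overlap.
OP7 starts after OP6 ends.

OP2 & OP4, OP5 & OP6, OP5 & OP7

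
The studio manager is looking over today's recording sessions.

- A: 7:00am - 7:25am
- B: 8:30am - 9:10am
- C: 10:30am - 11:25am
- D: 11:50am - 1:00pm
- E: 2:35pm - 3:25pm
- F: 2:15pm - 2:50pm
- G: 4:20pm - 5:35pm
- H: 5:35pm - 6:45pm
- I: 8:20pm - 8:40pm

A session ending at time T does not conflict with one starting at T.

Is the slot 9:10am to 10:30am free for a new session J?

Yes — the slot is free

A: ends 7:25am at or before J starts 9:10am → clear.
B: ends 9:10am at or before J starts 9:10am → clear.
C: starts 10:30am at or after J ends 10:30am → clear.
D: starts 11:50am at or after J ends 10:30am → clear.
F: starts 2:15pm at or after J ends 10:30am → clear.
E: starts 2:35pm at or after J ends 10:30am → clear.
G: starts 4:20pm at or after J ends 10:30am → clear.
H: starts 5:35pm at or after J ends 10:30am → clear.
I: starts 8:20pm at or after J ends 10:30am → clear.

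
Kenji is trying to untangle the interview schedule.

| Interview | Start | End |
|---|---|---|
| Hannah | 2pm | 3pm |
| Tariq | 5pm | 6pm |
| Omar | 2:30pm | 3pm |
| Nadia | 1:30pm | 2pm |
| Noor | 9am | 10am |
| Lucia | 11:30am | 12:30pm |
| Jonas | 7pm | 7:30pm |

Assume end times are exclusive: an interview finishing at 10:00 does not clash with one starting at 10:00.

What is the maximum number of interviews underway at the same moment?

Sort all start/end points and keep a running count:
9am start Noor → 1
10am end Noor → 0
11:30am start Lucia → 1
12:30pm end Lucia → 0
1:30pm start Nadia → 1
2pm end Nadia → 0
2pm start Hannah → 1
2:30pm start Omar → 2
3pm end Hannah → 1
3pm end Omar → 0
5pm start Tariq → 1
6pm end Tariq → 0
7pm start Jonas → 1
7:30pm end Jonas → 0
Peak is 2, at 2:30pm (Hannah, Omar).

2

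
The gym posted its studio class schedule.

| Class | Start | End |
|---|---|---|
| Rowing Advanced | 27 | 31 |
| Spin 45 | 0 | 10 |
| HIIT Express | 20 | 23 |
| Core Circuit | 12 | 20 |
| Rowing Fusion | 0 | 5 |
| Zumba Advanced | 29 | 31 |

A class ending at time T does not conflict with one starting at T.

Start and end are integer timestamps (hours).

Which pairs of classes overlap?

Rowing Advanced & Zumba Advanced, Rowing Fusion & Spin 45

Sorted by start: Spin 45, Rowing Fusion, Core Circuit, HIIT Express, Rowing Advanced, Zumba Advanced.
Rowing Fusion starts before Spin 45 ends → Spin 45 and Rowing Fusion overlap.
Core Circuit starts after Spin 45 ends — done with Spin 45.
Core Circuit starts after Rowing Fusion ends — done with Rowing Fusion.
HIIT Express starts exactly when Core Circuit ends (back-to-back, no overlap) — done with Core Circuit.
Rowing Advanced starts after HIIT Express ends — done with HIIT Express.
Zumba Advanced starts before Rowing Advanced ends → Rowing Advanced and Zumba Advanced overlap.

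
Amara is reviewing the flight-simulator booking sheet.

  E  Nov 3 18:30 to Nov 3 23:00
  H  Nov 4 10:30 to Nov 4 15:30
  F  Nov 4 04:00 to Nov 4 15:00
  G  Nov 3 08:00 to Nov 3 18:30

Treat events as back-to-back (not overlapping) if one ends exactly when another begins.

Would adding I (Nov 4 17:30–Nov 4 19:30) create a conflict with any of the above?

No — it doesn't clash with anything

G: ends Nov 3 18:30 at or before I starts Nov 4 17:30 → clear.
E: ends Nov 3 23:00 at or before I starts Nov 4 17:30 → clear.
F: ends Nov 4 15:00 at or before I starts Nov 4 17:30 → clear.
H: ends Nov 4 15:30 at or before I starts Nov 4 17:30 → clear.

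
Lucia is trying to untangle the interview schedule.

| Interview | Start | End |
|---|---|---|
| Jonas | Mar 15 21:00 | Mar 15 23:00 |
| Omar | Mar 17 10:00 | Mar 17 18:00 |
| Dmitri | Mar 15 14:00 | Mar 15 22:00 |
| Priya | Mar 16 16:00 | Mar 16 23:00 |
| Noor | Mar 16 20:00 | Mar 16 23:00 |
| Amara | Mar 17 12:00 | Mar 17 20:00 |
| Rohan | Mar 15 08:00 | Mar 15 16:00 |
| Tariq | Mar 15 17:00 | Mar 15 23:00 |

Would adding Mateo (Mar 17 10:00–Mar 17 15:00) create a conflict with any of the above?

Yes — it overlaps Amara, Omar

Rohan: ends Mar 15 16:00 at or before Mateo starts Mar 17 10:00 → clear.
Dmitri: ends Mar 15 22:00 at or before Mateo starts Mar 17 10:00 → clear.
Tariq: ends Mar 15 23:00 at or before Mateo starts Mar 17 10:00 → clear.
Jonas: ends Mar 15 23:00 at or before Mateo starts Mar 17 10:00 → clear.
Priya: ends Mar 16 23:00 at or before Mateo starts Mar 17 10:00 → clear.
Noor: ends Mar 16 23:00 at or before Mateo starts Mar 17 10:00 → clear.
Omar: starts Mar 17 10:00 before Mateo ends Mar 17 15:00, and ends Mar 17 18:00 after Mateo starts Mar 17 10:00 → overlap.
Amara: starts Mar 17 12:00 before Mateo ends Mar 17 15:00, and ends Mar 17 20:00 after Mateo starts Mar 17 10:00 → overlap.
Mateo overlaps Omar, Amara.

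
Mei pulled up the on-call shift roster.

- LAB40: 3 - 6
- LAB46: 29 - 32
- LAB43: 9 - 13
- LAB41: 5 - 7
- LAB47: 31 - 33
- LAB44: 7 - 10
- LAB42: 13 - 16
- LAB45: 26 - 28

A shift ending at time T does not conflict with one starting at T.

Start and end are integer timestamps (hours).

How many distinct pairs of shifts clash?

Two intervals overlap when each starts before the other ends.
Sorted by start: LAB40, LAB41, LAB44, LAB43, LAB42, LAB45, LAB46, LAB47.
LAB41 starts before LAB40 ends → LAB40 and LAB41 overlap.
LAB44 starts after LAB40 ends — done with LAB40.
LAB44 starts exactly when LAB41 ends (back-to-back, no overlap) — done with LAB41.
LAB43 starts before LAB44 ends → LAB44 and LAB43 overlap.
LAB42 starts after LAB44 ends — done with LAB44.
LAB42 starts exactly when LAB43 ends (back-to-back, no overlap) — done with LAB43.
LAB45 starts after LAB42 ends — done with LAB42.
LAB46 starts after LAB45 ends — done with LAB45.
LAB47 starts before LAB46 ends → LAB46 and LAB47 overlap.
Overlapping pairs: LAB40 & LAB41, LAB43 & LAB44, LAB46 & LAB47 — 3 in total.

3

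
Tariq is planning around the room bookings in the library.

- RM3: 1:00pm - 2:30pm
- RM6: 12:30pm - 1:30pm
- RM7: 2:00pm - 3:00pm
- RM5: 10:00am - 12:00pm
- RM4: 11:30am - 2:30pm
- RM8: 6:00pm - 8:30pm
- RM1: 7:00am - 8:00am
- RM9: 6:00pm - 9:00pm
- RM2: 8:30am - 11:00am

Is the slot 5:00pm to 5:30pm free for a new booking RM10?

RM1: ends 8:00am at or before RM10 starts 5:00pm → clear.
RM2: ends 11:00am at or before RM10 starts 5:00pm → clear.
RM5: ends 12:00pm at or before RM10 starts 5:00pm → clear.
RM4: ends 2:30pm at or before RM10 starts 5:00pm → clear.
RM6: ends 1:30pm at or before RM10 starts 5:00pm → clear.
RM3: ends 2:30pm at or before RM10 starts 5:00pm → clear.
RM7: ends 3:00pm at or before RM10 starts 5:00pm → clear.
RM8: starts 6:00pm at or after RM10 ends 5:30pm → clear.
RM9: starts 6:00pm at or after RM10 ends 5:30pm → clear.

Yes — the slot is free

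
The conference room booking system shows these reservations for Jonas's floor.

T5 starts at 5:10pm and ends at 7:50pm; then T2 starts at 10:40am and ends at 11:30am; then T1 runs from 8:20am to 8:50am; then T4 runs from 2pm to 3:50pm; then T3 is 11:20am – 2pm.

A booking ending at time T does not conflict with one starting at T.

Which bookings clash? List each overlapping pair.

Sorted by start: T1, T2, T3, T4, T5.
T2 starts after T1 ends, so nothing later overlaps T1 either.
T3 starts before T2 ends → T2 and T3 overlap.
T4 starts after T2 ends, so nothing later overlaps T2 either.
T4 starts exactly when T3 ends (back-to-back, no overlap), so nothing later overlaps T3 either.
T5 starts after T4 ends.

T2 & T3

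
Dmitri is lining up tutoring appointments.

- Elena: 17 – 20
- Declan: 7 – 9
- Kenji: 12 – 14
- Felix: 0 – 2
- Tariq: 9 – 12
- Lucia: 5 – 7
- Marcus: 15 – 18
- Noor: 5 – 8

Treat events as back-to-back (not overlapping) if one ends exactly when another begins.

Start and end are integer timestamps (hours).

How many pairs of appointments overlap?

3

Check each pair: they overlap iff neither finishes before the other starts.
Sorted by start: Felix, Noor, Lucia, Declan, Tariq, Kenji, Marcus, Elena.
Noor starts after Felix ends; Felix is clear from here.
Lucia starts before Noor ends → Noor and Lucia overlap.
Declan starts before Noor ends → Noor and Declan overlap.
Tariq starts after Noor ends; Noor is clear from here.
Declan starts exactly when Lucia ends (back-to-back, no overlap); Lucia is clear from here.
Tariq starts exactly when Declan ends (back-to-back, no overlap); Declan is clear from here.
Kenji starts exactly when Tariq ends (back-to-back, no overlap); Tariq is clear from here.
Marcus starts after Kenji ends; Kenji is clear from here.
Elena starts before Marcus ends → Marcus and Elena overlap.
Overlapping pairs: Declan & Noor, Elena & Marcus, Lucia & Noor — 3 in total.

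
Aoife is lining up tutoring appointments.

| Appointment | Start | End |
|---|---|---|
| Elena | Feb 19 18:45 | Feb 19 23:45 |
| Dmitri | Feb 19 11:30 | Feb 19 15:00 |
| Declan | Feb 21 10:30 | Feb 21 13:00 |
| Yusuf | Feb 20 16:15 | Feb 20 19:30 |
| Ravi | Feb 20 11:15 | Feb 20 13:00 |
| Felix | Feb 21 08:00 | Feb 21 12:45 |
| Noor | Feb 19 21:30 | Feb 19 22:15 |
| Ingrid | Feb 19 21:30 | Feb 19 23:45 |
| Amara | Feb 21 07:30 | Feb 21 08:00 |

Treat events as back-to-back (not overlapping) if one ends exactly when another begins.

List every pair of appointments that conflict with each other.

Check each pair: they overlap iff neither finishes before the other starts.
Sorted by start: Dmitri, Elena, Noor, Ingrid, Ravi, Yusuf, Amara, Felix, Declan.
Elena starts after Dmitri ends; Dmitri is clear from here.
Noor starts before Elena ends → Elena and Noor overlap.
Ingrid starts before Elena ends → Elena and Ingrid overlap.
Ravi starts after Elena ends; Elena is clear from here.
Ingrid starts before Noor ends → Noor and Ingrid overlap.
Ravi starts after Noor ends; Noor is clear from here.
Ravi starts after Ingrid ends; Ingrid is clear from here.
Yusuf starts after Ravi ends; Ravi is clear from here.
Amara starts after Yusuf ends; Yusuf is clear from here.
Felix starts exactly when Amara ends (back-to-back, no overlap); Amara is clear from here.
Declan starts before Felix ends → Felix and Declan overlap.

Declan & Felix, Elena & Ingrid, Elena & Noor, Ingrid & Noor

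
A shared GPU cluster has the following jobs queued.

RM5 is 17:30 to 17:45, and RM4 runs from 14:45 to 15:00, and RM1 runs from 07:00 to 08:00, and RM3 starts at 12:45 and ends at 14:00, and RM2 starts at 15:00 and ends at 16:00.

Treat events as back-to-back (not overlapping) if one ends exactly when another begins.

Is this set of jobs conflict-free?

Two intervals overlap when each starts before the other ends.
Sorted by start: RM1, RM3, RM4, RM2, RM5.
RM3 starts after RM1 ends, so RM1 has no further overlaps.
RM4 starts after RM3 ends, so RM3 has no further overlaps.
RM2 starts exactly when RM4 ends (back-to-back, no overlap), so RM4 has no further overlaps.
RM5 starts after RM2 ends.
Every pair is clear; the schedule has no overlaps.

Yes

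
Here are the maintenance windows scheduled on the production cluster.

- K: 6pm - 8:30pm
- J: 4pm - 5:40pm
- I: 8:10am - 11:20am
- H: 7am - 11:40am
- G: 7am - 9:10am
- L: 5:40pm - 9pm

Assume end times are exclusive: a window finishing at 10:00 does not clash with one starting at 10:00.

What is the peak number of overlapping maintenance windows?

3

Sweep the timeline, counting +1 at each start and −1 at each end (ends before starts at a tie):
7am start G → 1
7am start H → 2
8:10am start I → 3
9:10am end G → 2
11:20am end I → 1
11:40am end H → 0
4pm start J → 1
5:40pm end J → 0
5:40pm start L → 1
6pm start K → 2
8:30pm end K → 1
9pm end L → 0
Peak is 3, at 8:10am (G, H, I).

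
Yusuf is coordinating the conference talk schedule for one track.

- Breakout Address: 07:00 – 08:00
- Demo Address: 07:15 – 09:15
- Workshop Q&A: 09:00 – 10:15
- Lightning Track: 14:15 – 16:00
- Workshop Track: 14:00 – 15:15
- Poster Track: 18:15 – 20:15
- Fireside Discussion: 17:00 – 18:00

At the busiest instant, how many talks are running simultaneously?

Sort all start/end points and keep a running count:
07:00 start Breakout Address → 1
07:15 start Demo Address → 2
08:00 end Breakout Address → 1
09:00 start Workshop Q&A → 2
09:15 end Demo Address → 1
10:15 end Workshop Q&A → 0
14:00 start Workshop Track → 1
14:15 start Lightning Track → 2
15:15 end Workshop Track → 1
16:00 end Lightning Track → 0
17:00 start Fireside Discussion → 1
18:00 end Fireside Discussion → 0
18:15 start Poster Track → 1
20:15 end Poster Track → 0
Peak is 2, at 07:15 (Breakout Address, Demo Address).

2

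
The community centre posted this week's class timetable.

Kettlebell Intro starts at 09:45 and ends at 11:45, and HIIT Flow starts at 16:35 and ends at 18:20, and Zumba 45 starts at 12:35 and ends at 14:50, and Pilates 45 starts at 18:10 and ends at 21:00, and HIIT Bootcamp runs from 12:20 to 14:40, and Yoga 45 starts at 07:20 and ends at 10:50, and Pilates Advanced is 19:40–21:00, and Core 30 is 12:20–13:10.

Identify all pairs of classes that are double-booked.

Core 30 & HIIT Bootcamp, Core 30 & Zumba 45, HIIT Bootcamp & Zumba 45, HIIT Flow & Pilates 45, Kettlebell Intro & Yoga 45, Pilates 45 & Pilates Advanced

Two intervals overlap when each starts before the other ends.
Sorted by start: Yoga 45, Kettlebell Intro, Core 30, HIIT Bootcamp, Zumba 45, HIIT Flow, Pilates 45, Pilates Advanced.
Kettlebell Intro starts before Yoga 45 ends → Yoga 45 and Kettlebell Intro overlap.
Core 30 starts after Yoga 45 ends, so nothing later overlaps Yoga 45 either.
Core 30 starts after Kettlebell Intro ends, so nothing later overlaps Kettlebell Intro either.
HIIT Bootcamp starts before Core 30 ends → Core 30 and HIIT Bootcamp overlap.
Zumba 45 starts before Core 30 ends → Core 30 and Zumba 45 overlap.
HIIT Flow starts after Core 30 ends, so nothing later overlaps Core 30 either.
Zumba 45 starts before HIIT Bootcamp ends → HIIT Bootcamp and Zumba 45 overlap.
HIIT Flow starts after HIIT Bootcamp ends, so nothing later overlaps HIIT Bootcamp either.
HIIT Flow starts after Zumba 45 ends, so nothing later overlaps Zumba 45 either.
Pilates 45 starts before HIIT Flow ends → HIIT Flow and Pilates 45 overlap.
Pilates Advanced starts after HIIT Flow ends.
Pilates Advanced starts before Pilates 45 ends → Pilates 45 and Pilates Advanced overlap.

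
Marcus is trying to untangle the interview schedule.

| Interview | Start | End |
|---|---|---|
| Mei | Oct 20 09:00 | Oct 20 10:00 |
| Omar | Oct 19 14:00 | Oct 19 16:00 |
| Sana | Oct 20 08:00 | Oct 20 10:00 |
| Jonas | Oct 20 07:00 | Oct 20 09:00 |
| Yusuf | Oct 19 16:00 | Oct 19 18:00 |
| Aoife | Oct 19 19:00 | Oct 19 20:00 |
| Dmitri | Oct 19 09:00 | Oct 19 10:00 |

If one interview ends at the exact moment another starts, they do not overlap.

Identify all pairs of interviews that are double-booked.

Jonas & Sana, Mei & Sana

Sorted by start: Dmitri, Omar, Yusuf, Aoife, Jonas, Sana, Mei.
Omar starts after Dmitri ends; Dmitri is clear from here.
Yusuf starts exactly when Omar ends (back-to-back, no overlap); Omar is clear from here.
Aoife starts after Yusuf ends; Yusuf is clear from here.
Jonas starts after Aoife ends; Aoife is clear from here.
Sana starts before Jonas ends → Jonas and Sana overlap.
Mei starts exactly when Jonas ends (back-to-back, no overlap).
Mei starts before Sana ends → Sana and Mei overlap.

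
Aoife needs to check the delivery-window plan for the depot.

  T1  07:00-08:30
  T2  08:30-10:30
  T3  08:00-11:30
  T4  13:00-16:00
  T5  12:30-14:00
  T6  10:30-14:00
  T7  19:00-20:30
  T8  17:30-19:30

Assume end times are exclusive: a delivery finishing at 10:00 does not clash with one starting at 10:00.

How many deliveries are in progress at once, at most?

Walk through starts and ends in time order (an end at T is processed before a start at T):
07:00 start T1 → 1
08:00 start T3 → 2
08:30 end T1 → 1
08:30 start T2 → 2
10:30 end T2 → 1
10:30 start T6 → 2
11:30 end T3 → 1
12:30 start T5 → 2
13:00 start T4 → 3
14:00 end T5 → 2
14:00 end T6 → 1
16:00 end T4 → 0
17:30 start T8 → 1
19:00 start T7 → 2
19:30 end T8 → 1
20:30 end T7 → 0
Peak is 3, at 13:00 (T4, T5, T6).

3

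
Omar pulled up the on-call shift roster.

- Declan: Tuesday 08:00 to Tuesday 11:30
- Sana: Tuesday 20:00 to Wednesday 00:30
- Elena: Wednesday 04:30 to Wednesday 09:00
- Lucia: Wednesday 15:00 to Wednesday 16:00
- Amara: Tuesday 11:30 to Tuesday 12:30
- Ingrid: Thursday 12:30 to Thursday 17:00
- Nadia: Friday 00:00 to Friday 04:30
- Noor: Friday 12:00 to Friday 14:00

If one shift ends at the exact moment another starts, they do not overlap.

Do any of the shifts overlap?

Sorted by start: Declan, Amara, Sana, Elena, Lucia, Ingrid, Nadia, Noor.
Amara starts exactly when Declan ends (back-to-back, no overlap); Declan is clear from here.
Sana starts after Amara ends; Amara is clear from here.
Elena starts after Sana ends; Sana is clear from here.
Lucia starts after Elena ends; Elena is clear from here.
Ingrid starts after Lucia ends; Lucia is clear from here.
Nadia starts after Ingrid ends; Ingrid is clear from here.
Noor starts after Nadia ends.
Every pair is clear; the schedule has no overlaps.

No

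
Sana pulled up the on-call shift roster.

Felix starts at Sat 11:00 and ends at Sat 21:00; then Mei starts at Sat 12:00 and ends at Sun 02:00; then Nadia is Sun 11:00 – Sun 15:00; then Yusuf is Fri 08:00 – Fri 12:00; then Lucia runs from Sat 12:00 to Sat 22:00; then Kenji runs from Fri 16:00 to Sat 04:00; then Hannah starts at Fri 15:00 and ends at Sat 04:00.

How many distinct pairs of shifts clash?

4

Sorted by start: Yusuf, Hannah, Kenji, Felix, Lucia, Mei, Nadia.
Hannah starts after Yusuf ends; Yusuf is clear from here.
Kenji starts before Hannah ends → Hannah and Kenji overlap.
Felix starts after Hannah ends; Hannah is clear from here.
Felix starts after Kenji ends; Kenji is clear from here.
Lucia starts before Felix ends → Felix and Lucia overlap.
Mei starts before Felix ends → Felix and Mei overlap.
Nadia starts after Felix ends.
Mei starts before Lucia ends → Lucia and Mei overlap.
Nadia starts after Lucia ends.
Nadia starts after Mei ends.
Overlapping pairs: Felix & Lucia, Felix & Mei, Hannah & Kenji, Lucia & Mei — 4 in total.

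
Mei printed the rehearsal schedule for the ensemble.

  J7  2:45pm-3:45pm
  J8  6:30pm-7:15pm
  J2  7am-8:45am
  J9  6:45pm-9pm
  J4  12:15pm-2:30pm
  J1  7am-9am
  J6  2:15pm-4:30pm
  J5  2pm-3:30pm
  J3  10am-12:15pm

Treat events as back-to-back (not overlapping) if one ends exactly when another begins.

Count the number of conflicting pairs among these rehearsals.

Sorted by start: J1, J2, J3, J4, J5, J6, J7, J8, J9.
J2 starts before J1 ends → J1 and J2 overlap.
J3 starts after J1 ends, so J1 has no further overlaps.
J3 starts after J2 ends, so J2 has no further overlaps.
J4 starts exactly when J3 ends (back-to-back, no overlap), so J3 has no further overlaps.
J5 starts before J4 ends → J4 and J5 overlap.
J6 starts before J4 ends → J4 and J6 overlap.
J7 starts after J4 ends, so J4 has no further overlaps.
J6 starts before J5 ends → J5 and J6 overlap.
J7 starts before J5 ends → J5 and J7 overlap.
J8 starts after J5 ends, so J5 has no further overlaps.
J7 starts before J6 ends → J6 and J7 overlap.
J8 starts after J6 ends, so J6 has no further overlaps.
J8 starts after J7 ends, so J7 has no further overlaps.
J9 starts before J8 ends → J8 and J9 overlap.
Overlapping pairs: J1 & J2, J4 & J5, J4 & J6, J5 & J6, J5 & J7, J6 & J7, J8 & J9 — 7 in total.

7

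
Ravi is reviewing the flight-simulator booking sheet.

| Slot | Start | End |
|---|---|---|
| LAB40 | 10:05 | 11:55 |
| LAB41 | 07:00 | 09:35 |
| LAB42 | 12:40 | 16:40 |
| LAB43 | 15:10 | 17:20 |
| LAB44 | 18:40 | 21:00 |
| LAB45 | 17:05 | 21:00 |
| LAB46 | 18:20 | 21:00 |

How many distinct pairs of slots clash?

Two intervals overlap when each starts before the other ends.
Sorted by start: LAB41, LAB40, LAB42, LAB43, LAB45, LAB46, LAB44.
LAB40 starts after LAB41 ends — done with LAB41.
LAB42 starts after LAB40 ends — done with LAB40.
LAB43 starts before LAB42 ends → LAB42 and LAB43 overlap.
LAB45 starts after LAB42 ends — done with LAB42.
LAB45 starts before LAB43 ends → LAB43 and LAB45 overlap.
LAB46 starts after LAB43 ends — done with LAB43.
LAB46 starts before LAB45 ends → LAB45 and LAB46 overlap.
LAB44 starts before LAB45 ends → LAB45 and LAB44 overlap.
LAB44 starts before LAB46 ends → LAB46 and LAB44 overlap.
Overlapping pairs: LAB42 & LAB43, LAB43 & LAB45, LAB44 & LAB45, LAB44 & LAB46, LAB45 & LAB46 — 5 in total.

5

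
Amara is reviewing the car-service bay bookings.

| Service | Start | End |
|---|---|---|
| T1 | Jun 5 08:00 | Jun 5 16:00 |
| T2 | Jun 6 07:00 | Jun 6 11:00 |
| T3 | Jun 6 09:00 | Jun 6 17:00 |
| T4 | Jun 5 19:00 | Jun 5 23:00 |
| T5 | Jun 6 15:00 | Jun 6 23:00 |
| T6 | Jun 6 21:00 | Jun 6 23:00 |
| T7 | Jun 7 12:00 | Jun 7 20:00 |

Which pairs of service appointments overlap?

T2 & T3, T3 & T5, T5 & T6

Sorted by start: T1, T4, T2, T3, T5, T6, T7.
T4 starts after T1 ends, so T1 has no further overlaps.
T2 starts after T4 ends, so T4 has no further overlaps.
T3 starts before T2 ends → T2 and T3 overlap.
T5 starts after T2 ends, so T2 has no further overlaps.
T5 starts before T3 ends → T3 and T5 overlap.
T6 starts after T3 ends, so T3 has no further overlaps.
T6 starts before T5 ends → T5 and T6 overlap.
T7 starts after T5 ends.
T7 starts after T6 ends.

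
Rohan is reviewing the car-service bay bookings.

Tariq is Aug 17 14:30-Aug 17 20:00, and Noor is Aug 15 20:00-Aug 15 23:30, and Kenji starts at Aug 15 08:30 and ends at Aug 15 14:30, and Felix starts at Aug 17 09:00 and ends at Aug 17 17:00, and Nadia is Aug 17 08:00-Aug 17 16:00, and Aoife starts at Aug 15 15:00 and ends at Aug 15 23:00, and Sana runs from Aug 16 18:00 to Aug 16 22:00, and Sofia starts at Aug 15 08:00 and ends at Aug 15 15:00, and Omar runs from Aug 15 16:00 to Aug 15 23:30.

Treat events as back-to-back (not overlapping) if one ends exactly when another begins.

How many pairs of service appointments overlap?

Two intervals overlap when each starts before the other ends.
Sorted by start: Sofia, Kenji, Aoife, Omar, Noor, Sana, Nadia, Felix, Tariq.
Kenji starts before Sofia ends → Sofia and Kenji overlap.
Aoife starts exactly when Sofia ends (back-to-back, no overlap); Sofia is clear from here.
Aoife starts after Kenji ends; Kenji is clear from here.
Omar starts before Aoife ends → Aoife and Omar overlap.
Noor starts before Aoife ends → Aoife and Noor overlap.
Sana starts after Aoife ends; Aoife is clear from here.
Noor starts before Omar ends → Omar and Noor overlap.
Sana starts after Omar ends; Omar is clear from here.
Sana starts after Noor ends; Noor is clear from here.
Nadia starts after Sana ends; Sana is clear from here.
Felix starts before Nadia ends → Nadia and Felix overlap.
Tariq starts before Nadia ends → Nadia and Tariq overlap.
Tariq starts before Felix ends → Felix and Tariq overlap.
Overlapping pairs: Aoife & Noor, Aoife & Omar, Felix & Nadia, Felix & Tariq, Kenji & Sofia, Nadia & Tariq, Noor & Omar — 7 in total.

7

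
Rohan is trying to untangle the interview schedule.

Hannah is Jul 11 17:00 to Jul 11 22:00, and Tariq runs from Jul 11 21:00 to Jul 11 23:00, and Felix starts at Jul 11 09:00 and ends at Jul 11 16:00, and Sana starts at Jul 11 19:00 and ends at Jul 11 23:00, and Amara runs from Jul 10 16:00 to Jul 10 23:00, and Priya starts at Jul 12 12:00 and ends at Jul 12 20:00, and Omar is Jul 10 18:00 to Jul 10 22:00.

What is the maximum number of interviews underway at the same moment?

3

Sort all start/end points and keep a running count:
Jul 10 16:00 start Amara → 1
Jul 10 18:00 start Omar → 2
Jul 10 22:00 end Omar → 1
Jul 10 23:00 end Amara → 0
Jul 11 09:00 start Felix → 1
Jul 11 16:00 end Felix → 0
Jul 11 17:00 start Hannah → 1
Jul 11 19:00 start Sana → 2
Jul 11 21:00 start Tariq → 3
Jul 11 22:00 end Hannah → 2
Jul 11 23:00 end Sana → 1
Jul 11 23:00 end Tariq → 0
Jul 12 12:00 start Priya → 1
Jul 12 20:00 end Priya → 0
Peak is 3, at Jul 11 21:00 (Hannah, Sana, Tariq).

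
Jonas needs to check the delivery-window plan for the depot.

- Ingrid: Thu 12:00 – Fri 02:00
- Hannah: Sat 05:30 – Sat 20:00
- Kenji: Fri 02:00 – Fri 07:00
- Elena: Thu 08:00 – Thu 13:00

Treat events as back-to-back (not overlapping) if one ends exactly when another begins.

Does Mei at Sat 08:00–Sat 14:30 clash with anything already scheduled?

Elena: ends Thu 13:00 at or before Mei starts Sat 08:00 → clear.
Ingrid: ends Fri 02:00 at or before Mei starts Sat 08:00 → clear.
Kenji: ends Fri 07:00 at or before Mei starts Sat 08:00 → clear.
Hannah: starts Sat 05:30 before Mei ends Sat 14:30, and ends Sat 20:00 after Mei starts Sat 08:00 → overlap.
Mei overlaps Hannah.

Yes — it overlaps Hannah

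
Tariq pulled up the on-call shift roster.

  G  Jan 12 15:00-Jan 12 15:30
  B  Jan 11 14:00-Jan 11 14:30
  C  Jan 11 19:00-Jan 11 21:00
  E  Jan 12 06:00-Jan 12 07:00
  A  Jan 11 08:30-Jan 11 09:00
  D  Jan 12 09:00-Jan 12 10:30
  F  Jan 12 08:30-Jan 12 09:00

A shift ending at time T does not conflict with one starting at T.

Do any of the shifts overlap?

Sorted by start: A, B, C, E, F, D, G.
B starts after A ends; A is clear from here.
C starts after B ends; B is clear from here.
E starts after C ends; C is clear from here.
F starts after E ends; E is clear from here.
D starts exactly when F ends (back-to-back, no overlap); F is clear from here.
G starts after D ends.
Every pair is clear; the schedule has no overlaps.

No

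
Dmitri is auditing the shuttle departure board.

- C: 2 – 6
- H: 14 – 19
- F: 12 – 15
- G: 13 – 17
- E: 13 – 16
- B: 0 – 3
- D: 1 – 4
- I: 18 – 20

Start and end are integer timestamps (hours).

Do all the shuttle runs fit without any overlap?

No

Sorted by start: B, D, C, F, E, G, H, I.
D starts before B ends → B and D overlap.
That's a conflict, so the schedule is not conflict-free.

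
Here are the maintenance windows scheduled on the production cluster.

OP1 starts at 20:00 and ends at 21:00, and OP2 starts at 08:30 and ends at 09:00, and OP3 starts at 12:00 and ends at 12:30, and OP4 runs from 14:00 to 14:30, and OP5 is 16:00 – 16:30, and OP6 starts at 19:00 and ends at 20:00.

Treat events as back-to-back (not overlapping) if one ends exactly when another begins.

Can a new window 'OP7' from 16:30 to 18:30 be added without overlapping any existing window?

Yes — the slot is free

OP2: ends 09:00 at or before OP7 starts 16:30 → clear.
OP3: ends 12:30 at or before OP7 starts 16:30 → clear.
OP4: ends 14:30 at or before OP7 starts 16:30 → clear.
OP5: ends 16:30 at or before OP7 starts 16:30 → clear.
OP6: starts 19:00 at or after OP7 ends 18:30 → clear.
OP1: starts 20:00 at or after OP7 ends 18:30 → clear.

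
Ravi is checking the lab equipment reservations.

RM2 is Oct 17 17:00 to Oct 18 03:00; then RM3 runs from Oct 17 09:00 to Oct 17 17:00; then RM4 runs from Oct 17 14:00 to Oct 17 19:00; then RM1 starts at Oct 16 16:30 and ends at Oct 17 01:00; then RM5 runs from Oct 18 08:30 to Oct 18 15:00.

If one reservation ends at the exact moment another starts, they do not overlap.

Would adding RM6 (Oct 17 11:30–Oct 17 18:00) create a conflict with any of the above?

Yes — it overlaps RM2, RM3, RM4

RM1: ends Oct 17 01:00 at or before RM6 starts Oct 17 11:30 → clear.
RM3: starts Oct 17 09:00 before RM6 ends Oct 17 18:00, and ends Oct 17 17:00 after RM6 starts Oct 17 11:30 → overlap.
RM4: starts Oct 17 14:00 before RM6 ends Oct 17 18:00, and ends Oct 17 19:00 after RM6 starts Oct 17 11:30 → overlap.
RM2: starts Oct 17 17:00 before RM6 ends Oct 17 18:00, and ends Oct 18 03:00 after RM6 starts Oct 17 11:30 → overlap.
RM5: starts Oct 18 08:30 at or after RM6 ends Oct 17 18:00 → clear.
RM6 overlaps RM2, RM3, RM4.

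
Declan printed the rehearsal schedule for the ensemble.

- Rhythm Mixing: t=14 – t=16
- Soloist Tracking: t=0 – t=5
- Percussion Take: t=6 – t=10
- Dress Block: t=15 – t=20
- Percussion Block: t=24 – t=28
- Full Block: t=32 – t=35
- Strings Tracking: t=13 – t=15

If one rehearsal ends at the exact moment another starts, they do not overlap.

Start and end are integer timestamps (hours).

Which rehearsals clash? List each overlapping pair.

Dress Block & Rhythm Mixing, Rhythm Mixing & Strings Tracking

Check each pair: they overlap iff neither finishes before the other starts.
Sorted by start: Soloist Tracking, Percussion Take, Strings Tracking, Rhythm Mixing, Dress Block, Percussion Block, Full Block.
Percussion Take starts after Soloist Tracking ends; Soloist Tracking is clear from here.
Strings Tracking starts after Percussion Take ends; Percussion Take is clear from here.
Rhythm Mixing starts before Strings Tracking ends → Strings Tracking and Rhythm Mixing overlap.
Dress Block starts exactly when Strings Tracking ends (back-to-back, no overlap); Strings Tracking is clear from here.
Dress Block starts before Rhythm Mixing ends → Rhythm Mixing and Dress Block overlap.
Percussion Block starts after Rhythm Mixing ends; Rhythm Mixing is clear from here.
Percussion Block starts after Dress Block ends; Dress Block is clear from here.
Full Block starts after Percussion Block ends.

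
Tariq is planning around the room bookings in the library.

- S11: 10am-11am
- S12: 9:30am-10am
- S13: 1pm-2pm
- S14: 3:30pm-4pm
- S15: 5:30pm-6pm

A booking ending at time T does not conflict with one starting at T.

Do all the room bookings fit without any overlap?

Sorted by start: S12, S11, S13, S14, S15.
S11 starts exactly when S12 ends (back-to-back, no overlap); S12 is clear from here.
S13 starts after S11 ends; S11 is clear from here.
S14 starts after S13 ends; S13 is clear from here.
S15 starts after S14 ends.
Every pair is clear; the schedule has no overlaps.

Yes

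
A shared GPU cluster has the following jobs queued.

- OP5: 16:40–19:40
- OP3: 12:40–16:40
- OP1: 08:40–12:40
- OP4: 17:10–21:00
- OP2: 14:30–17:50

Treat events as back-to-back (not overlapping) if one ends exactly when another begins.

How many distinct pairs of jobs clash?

Two intervals overlap when each starts before the other ends.
Sorted by start: OP1, OP3, OP2, OP5, OP4.
OP3 starts exactly when OP1 ends (back-to-back, no overlap), so nothing later overlaps OP1 either.
OP2 starts before OP3 ends → OP3 and OP2 overlap.
OP5 starts exactly when OP3 ends (back-to-back, no overlap), so nothing later overlaps OP3 either.
OP5 starts before OP2 ends → OP2 and OP5 overlap.
OP4 starts before OP2 ends → OP2 and OP4 overlap.
OP4 starts before OP5 ends → OP5 and OP4 overlap.
Overlapping pairs: OP2 & OP3, OP2 & OP4, OP2 & OP5, OP4 & OP5 — 4 in total.

4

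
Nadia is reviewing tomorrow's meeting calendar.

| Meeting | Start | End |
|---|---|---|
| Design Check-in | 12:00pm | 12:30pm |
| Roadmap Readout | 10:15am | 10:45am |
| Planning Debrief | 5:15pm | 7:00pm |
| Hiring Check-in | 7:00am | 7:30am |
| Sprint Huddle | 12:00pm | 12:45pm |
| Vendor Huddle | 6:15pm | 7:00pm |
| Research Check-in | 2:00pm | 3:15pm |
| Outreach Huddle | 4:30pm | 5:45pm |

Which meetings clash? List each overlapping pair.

Design Check-in & Sprint Huddle, Outreach Huddle & Planning Debrief, Planning Debrief & Vendor Huddle

Sorted by start: Hiring Check-in, Roadmap Readout, Sprint Huddle, Design Check-in, Research Check-in, Outreach Huddle, Planning Debrief, Vendor Huddle.
Roadmap Readout starts after Hiring Check-in ends, so nothing later overlaps Hiring Check-in either.
Sprint Huddle starts after Roadmap Readout ends, so nothing later overlaps Roadmap Readout either.
Design Check-in starts before Sprint Huddle ends → Sprint Huddle and Design Check-in overlap.
Research Check-in starts after Sprint Huddle ends, so nothing later overlaps Sprint Huddle either.
Research Check-in starts after Design Check-in ends, so nothing later overlaps Design Check-in either.
Outreach Huddle starts after Research Check-in ends, so nothing later overlaps Research Check-in either.
Planning Debrief starts before Outreach Huddle ends → Outreach Huddle and Planning Debrief overlap.
Vendor Huddle starts after Outreach Huddle ends.
Vendor Huddle starts before Planning Debrief ends → Planning Debrief and Vendor Huddle overlap.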